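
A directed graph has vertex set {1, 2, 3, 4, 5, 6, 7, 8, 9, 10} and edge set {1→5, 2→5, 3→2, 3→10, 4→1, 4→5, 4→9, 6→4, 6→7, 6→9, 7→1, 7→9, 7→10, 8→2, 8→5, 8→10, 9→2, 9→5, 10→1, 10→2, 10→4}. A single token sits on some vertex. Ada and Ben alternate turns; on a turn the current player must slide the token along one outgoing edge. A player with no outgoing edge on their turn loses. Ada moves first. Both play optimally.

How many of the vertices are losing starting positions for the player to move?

Compute win/loss labels from the base case upward. A position with no move is L. Any other position is W if it can reach an L in one move, else L.
Every edge goes from a vertex to one that appears earlier in the order 5, 2, 9, 1, 4, 10, 7, 6, 3, 8, so processing vertices in that order labels each vertex after all of its successors.
5: no outgoing edge → L
2: →5(L), so W
9: →5(L), so W
1: →5(L), so W
4: →5(L), so W
10: →4(W), 1(W), 2(W) — all W, so L
7: →10(L), so W
6: →7(W), 4(W), 9(W) — all W, so L
3: →10(L), so W
8: →10(L), so W
The L vertices are 5, 6, 10; that is 3 in all.

3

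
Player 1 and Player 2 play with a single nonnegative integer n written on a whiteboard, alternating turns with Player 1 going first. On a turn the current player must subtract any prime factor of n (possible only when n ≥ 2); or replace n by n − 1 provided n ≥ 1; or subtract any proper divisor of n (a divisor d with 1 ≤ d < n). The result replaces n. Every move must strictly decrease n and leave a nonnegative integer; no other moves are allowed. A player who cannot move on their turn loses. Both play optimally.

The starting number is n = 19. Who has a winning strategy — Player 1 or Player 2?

Player 1 wins.

Build the W/L table. Terminal = L. A non-terminal position is W if it has a move to some L; otherwise it is L.
n=0: no move → L
n=1: can move to 0, which is L ⇒ W
n=2: can move to 0, which is L ⇒ W
n=3: can move to 0, which is L ⇒ W
n=4: moves to 2(W), 3(W); every one is W ⇒ L
n=5: can move to 0, which is L ⇒ W
n=6: can move to 4, which is L ⇒ W
n=7: can move to 0, which is L ⇒ W
n=8: can move to 4, which is L ⇒ W
n=9: moves to 6(W), 8(W); every one is W ⇒ L
n=10: can move to 9, which is L ⇒ W
n=11: can move to 0, which is L ⇒ W
n=12: can move to 9, which is L ⇒ W
n=13: can move to 0, which is L ⇒ W
n=14: moves to 7(W), 12(W), 13(W); every one is W ⇒ L
n=15: can move to 14, which is L ⇒ W
n=16: can move to 14, which is L ⇒ W
n=17: can move to 0, which is L ⇒ W
n=18: can move to 9, which is L ⇒ W
n=19: can move to 0, which is L ⇒ W
The starting position 19 is W: Player 1 should move to 0, handing over an L position.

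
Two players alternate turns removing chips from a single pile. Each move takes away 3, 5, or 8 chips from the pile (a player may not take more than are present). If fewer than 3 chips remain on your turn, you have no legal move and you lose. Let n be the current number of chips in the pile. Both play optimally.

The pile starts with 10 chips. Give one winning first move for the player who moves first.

Remove 8, leaving 2.

Compute win/loss labels from the base case upward. A position with no move is L. Any other position is W if it can reach an L in one move, else L.
n=0: no move → L
n=1: no move → L
n=2: no move → L
n=3: reaches L-position 0 → W
n=4: reaches L-position 1 → W
n=5: reaches L-position 2 → W
n=6: reaches L-position 1 → W
n=7: reaches L-position 2 → W
n=8: reaches L-position 0 → W
n=9: reaches L-position 1 → W
n=10: reaches L-position 2 → W
From 10, the L positions reachable in one move are: 2.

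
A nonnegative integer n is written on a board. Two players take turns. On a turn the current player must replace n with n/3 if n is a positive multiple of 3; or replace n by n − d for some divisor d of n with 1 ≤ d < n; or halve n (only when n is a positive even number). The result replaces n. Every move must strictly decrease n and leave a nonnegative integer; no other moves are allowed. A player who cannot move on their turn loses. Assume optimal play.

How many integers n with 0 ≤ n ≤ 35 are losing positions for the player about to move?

14

Classify positions by backward induction: terminal positions (no move available) are L. From any other position, the mover wins iff some move reaches an L.
n=0: no move → L
n=1: no move → L
n=2: can move to 1, which is L ⇒ W
n=3: can move to 1, which is L ⇒ W
n=4: moves to 2(W), 3(W); every one is W ⇒ L
n=5: can move to 4, which is L ⇒ W
n=6: can move to 4, which is L ⇒ W
n=7: the only move is to 6(W), a W ⇒ L
n=8: can move to 4, which is L ⇒ W
n=9: moves to 3(W), 6(W), 8(W); every one is W ⇒ L
n=10: can move to 9, which is L ⇒ W
n=11: the only move is to 10(W), a W ⇒ L
n=12: can move to 4, which is L ⇒ W
n=13: the only move is to 12(W), a W ⇒ L
n=14: can move to 7, which is L ⇒ W
n=15: moves to 5(W), 10(W), 12(W), 14(W); every one is W ⇒ L
n=16: can move to 15, which is L ⇒ W
n=17: the only move is to 16(W), a W ⇒ L
n=18: can move to 9, which is L ⇒ W
n=19: the only move is to 18(W), a W ⇒ L
n=20: can move to 15, which is L ⇒ W
n=21: can move to 7, which is L ⇒ W
n=22: can move to 11, which is L ⇒ W
n=23: the only move is to 22(W), a W ⇒ L
n=24: can move to 23, which is L ⇒ W
n=25: moves to 20(W), 24(W); every one is W ⇒ L
n=26: can move to 13, which is L ⇒ W
n=27: can move to 9, which is L ⇒ W
n=28: moves to 14(W), 21(W), 24(W), 26(W), 27(W); every one is W ⇒ L
n=29: can move to 28, which is L ⇒ W
n=30: can move to 15, which is L ⇒ W
n=31: the only move is to 30(W), a W ⇒ L
n=32: can move to 28, which is L ⇒ W
n=33: can move to 11, which is L ⇒ W
n=34: can move to 17, which is L ⇒ W
n=35: can move to 28, which is L ⇒ W
L entries with 0 ≤ n ≤ 35: n = 0, 1, 4, 7, 9, 11, 13, 15, 17, 19, 23, 25, 28, 31; that makes 14.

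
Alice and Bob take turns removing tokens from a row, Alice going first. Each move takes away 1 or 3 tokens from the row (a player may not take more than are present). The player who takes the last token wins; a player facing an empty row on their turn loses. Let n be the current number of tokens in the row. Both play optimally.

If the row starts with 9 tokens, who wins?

Alice wins.

Compute win/loss labels from the base case upward. A position with no move is L. Any other position is W if it can reach an L in one move, else L.
n=0: no move → L
n=1: reaches L-position 0 → W
n=2: only reaches 1(W), which is W → L
n=3: reaches L-position 2 → W
n=4: only reaches 3(W), 1(W), all W → L
n=5: reaches L-position 4 → W
n=6: only reaches 5(W), 3(W), all W → L
n=7: reaches L-position 6 → W
n=8: only reaches 7(W), 5(W), all W → L
n=9: reaches L-position 8 → W
From 9 Alice can remove 1, leaving 8, reaching an L position.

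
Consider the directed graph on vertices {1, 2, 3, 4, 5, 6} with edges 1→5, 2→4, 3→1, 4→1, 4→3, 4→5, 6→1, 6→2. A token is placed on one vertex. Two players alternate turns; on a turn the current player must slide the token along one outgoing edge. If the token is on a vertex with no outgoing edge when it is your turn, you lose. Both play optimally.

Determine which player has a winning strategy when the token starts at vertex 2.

The second player wins.

Build the W/L table. Terminal = L. A non-terminal position is W if it has a move to some L; otherwise it is L.
Every edge goes from a vertex to one that appears earlier in the order 5, 1, 3, 4, 2, 6, so processing vertices in that order labels each vertex after all of its successors.
5: no outgoing edge → L
1: →5(L), so W
3: →1(W) only, which is W, so L
4: →3(L), so W
2: →4(W) only, which is W, so L
6: →2(L), so W
Every move from 2 reaches a W position, so the mover loses.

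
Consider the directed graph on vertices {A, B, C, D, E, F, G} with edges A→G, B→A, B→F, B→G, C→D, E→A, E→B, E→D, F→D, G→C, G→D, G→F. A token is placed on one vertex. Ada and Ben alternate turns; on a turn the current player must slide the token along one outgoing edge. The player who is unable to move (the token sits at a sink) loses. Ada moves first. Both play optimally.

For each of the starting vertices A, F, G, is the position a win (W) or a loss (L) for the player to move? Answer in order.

A: L, F: W, G: W

Label each position W (a win for the player to move) or L (a loss). A position with no legal move is L; any other position is W exactly when some move reaches an L, and L when every move reaches a W.
Every edge goes from a vertex to one that appears earlier in the order D, C, F, G, A, B, E, so processing vertices in that order labels each vertex after all of its successors.
D: no outgoing edge → L
C: can move to D, which is L ⇒ W
F: can move to D, which is L ⇒ W
G: can move to D, which is L ⇒ W
A: the only move is to G(W), a W ⇒ L
B: can move to A, which is L ⇒ W
E: can move to A, which is L ⇒ W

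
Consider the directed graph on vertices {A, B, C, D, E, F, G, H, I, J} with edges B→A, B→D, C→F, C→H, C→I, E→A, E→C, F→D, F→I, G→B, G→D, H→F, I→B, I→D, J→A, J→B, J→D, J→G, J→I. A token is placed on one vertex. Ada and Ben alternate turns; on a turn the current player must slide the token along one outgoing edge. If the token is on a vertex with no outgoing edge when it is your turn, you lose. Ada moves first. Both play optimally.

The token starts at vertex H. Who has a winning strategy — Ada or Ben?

Compute win/loss labels from the base case upward. A position with no move is L. Any other position is W if it can reach an L in one move, else L.
Every edge goes from a vertex to one that appears earlier in the order D, A, B, I, G, J, F, H, C, E, so processing vertices in that order labels each vertex after all of its successors.
D: no outgoing edge → L
A: no outgoing edge → L
B: reaches L-position A → W
I: reaches L-position D → W
G: reaches L-position D → W
J: reaches L-position A → W
F: reaches L-position D → W
H: only reaches F(W), which is W → L
C: reaches L-position H → W
E: reaches L-position A → W
The starting position H is L: whatever Ada does, the opponent receives a W position.

Ben wins.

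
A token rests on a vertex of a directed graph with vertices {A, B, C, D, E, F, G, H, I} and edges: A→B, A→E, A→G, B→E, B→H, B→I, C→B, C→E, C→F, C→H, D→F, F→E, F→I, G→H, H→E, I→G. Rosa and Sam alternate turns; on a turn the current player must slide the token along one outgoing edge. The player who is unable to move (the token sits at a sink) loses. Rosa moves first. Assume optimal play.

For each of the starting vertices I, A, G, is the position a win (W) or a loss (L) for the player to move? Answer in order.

I: W, A: W, G: L

Compute win/loss labels from the base case upward. A position with no move is L. Any other position is W if it can reach an L in one move, else L.
Every edge goes from a vertex to one that appears earlier in the order E, H, G, I, B, F, A, C, D, so processing vertices in that order labels each vertex after all of its successors.
E: no outgoing edge → L
H: →E(L), so W
G: →H(W) only, which is W, so L
I: →G(L), so W
B: →E(L), so W
F: →E(L), so W
A: →G(L), so W
C: →E(L), so W
D: →F(W) only, which is W, so L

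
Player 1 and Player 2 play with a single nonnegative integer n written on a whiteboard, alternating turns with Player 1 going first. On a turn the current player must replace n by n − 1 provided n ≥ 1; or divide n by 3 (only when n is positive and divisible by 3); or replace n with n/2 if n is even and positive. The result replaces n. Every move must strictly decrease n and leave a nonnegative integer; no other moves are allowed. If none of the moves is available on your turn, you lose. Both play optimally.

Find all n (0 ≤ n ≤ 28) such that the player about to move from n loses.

Use the standard recursion: the mover loses at a terminal position; elsewhere, the mover wins exactly when some move hands the opponent an L position.
n=0: no move → L
n=1: reaches L-position 0 → W
n=2: only reaches 1(W), which is W → L
n=3: reaches L-position 2 → W
n=4: reaches L-position 2 → W
n=5: only reaches 4(W), which is W → L
n=6: reaches L-position 2 → W
n=7: only reaches 6(W), which is W → L
n=8: reaches L-position 7 → W
n=9: only reaches 3(W), 8(W), all W → L
n=10: reaches L-position 5 → W
n=11: only reaches 10(W), which is W → L
n=12: reaches L-position 11 → W
n=13: only reaches 12(W), which is W → L
n=14: reaches L-position 7 → W
n=15: reaches L-position 5 → W
n=16: only reaches 8(W), 15(W), all W → L
n=17: reaches L-position 16 → W
n=18: reaches L-position 9 → W
n=19: only reaches 18(W), which is W → L
n=20: reaches L-position 19 → W
n=21: reaches L-position 7 → W
n=22: reaches L-position 11 → W
n=23: only reaches 22(W), which is W → L
n=24: reaches L-position 23 → W
n=25: only reaches 24(W), which is W → L
n=26: reaches L-position 13 → W
n=27: reaches L-position 9 → W
n=28: only reaches 14(W), 27(W), all W → L
The losing starting values of n are exactly the entries labelled L in this table (12 of them).

0, 2, 5, 7, 9, 11, 13, 16, 19, 23, 25, 28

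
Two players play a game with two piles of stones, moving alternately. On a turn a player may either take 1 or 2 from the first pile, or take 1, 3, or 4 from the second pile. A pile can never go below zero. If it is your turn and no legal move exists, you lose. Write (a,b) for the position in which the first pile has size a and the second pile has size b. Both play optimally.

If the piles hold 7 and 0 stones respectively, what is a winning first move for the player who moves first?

Use the standard recursion: the mover loses at a terminal position; elsewhere, the mover wins exactly when some move hands the opponent an L position.
No move ever increases a pile, so every position that can arise here has a ≤ 7 and b ≤ 0; it is enough to label the cells with 0 ≤ a ≤ 7 and 0 ≤ b ≤ 0.
Every move lowers a or b (never raises either), so fill the grid row by row in increasing a, and left to right within a row: each cell's successors are then already labelled.
      b=0
a=0:    L
a=1:    W
a=2:    W
a=3:    L
a=4:    W
a=5:    W
a=6:    L
a=7:    W
Cells with no legal move (terminal, hence L): (0,0).
The remaining L cells, each justified by listing all of its moves:
(3,0): L (options (2,0)(W), (1,0)(W) are all W)
(6,0): L (options (5,0)(W), (4,0)(W) are all W)
Every other cell has at least one move into one of the L cells above, so it is W.
From (7,0), the L positions reachable in one move are: (6,0).

Move to (6,0).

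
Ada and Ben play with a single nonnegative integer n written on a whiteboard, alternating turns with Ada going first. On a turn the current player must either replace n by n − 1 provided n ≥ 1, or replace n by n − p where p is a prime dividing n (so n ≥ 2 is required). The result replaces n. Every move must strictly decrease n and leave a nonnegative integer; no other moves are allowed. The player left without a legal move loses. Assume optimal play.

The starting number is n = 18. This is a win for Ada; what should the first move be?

Compute win/loss labels from the base case upward. A position with no move is L. Any other position is W if it can reach an L in one move, else L.
n=0: no move → L
n=1: W (go to 0, an L position)
n=2: W (go to 0, an L position)
n=3: W (go to 0, an L position)
n=4: L (options 2(W), 3(W) are all W)
n=5: W (go to 0, an L position)
n=6: W (go to 4, an L position)
n=7: W (go to 0, an L position)
n=8: L (options 6(W), 7(W) are all W)
n=9: W (go to 8, an L position)
n=10: W (go to 8, an L position)
n=11: W (go to 0, an L position)
n=12: L (options 9(W), 10(W), 11(W) are all W)
n=13: W (go to 0, an L position)
n=14: W (go to 12, an L position)
n=15: W (go to 12, an L position)
n=16: L (options 14(W), 15(W) are all W)
n=17: W (go to 0, an L position)
n=18: W (go to 16, an L position)
From 18, the L positions reachable in one move are: 16.

Move to 16.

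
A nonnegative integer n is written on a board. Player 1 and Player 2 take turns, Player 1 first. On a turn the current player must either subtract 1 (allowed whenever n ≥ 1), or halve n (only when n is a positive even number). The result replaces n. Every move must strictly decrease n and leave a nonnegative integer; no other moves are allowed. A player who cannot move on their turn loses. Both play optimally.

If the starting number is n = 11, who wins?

Build the W/L table. Terminal = L. A non-terminal position is W if it has a move to some L; otherwise it is L.
n=0: no move → L
n=1: →0(L), so W
n=2: →1(W) only, which is W, so L
n=3: →2(L), so W
n=4: →2(L), so W
n=5: →4(W) only, which is W, so L
n=6: →5(L), so W
n=7: →6(W) only, which is W, so L
n=8: →7(L), so W
n=9: →8(W) only, which is W, so L
n=10: →5(L), so W
n=11: →10(W) only, which is W, so L
Every move from 11 reaches a W position, so the mover loses.

Player 2 wins.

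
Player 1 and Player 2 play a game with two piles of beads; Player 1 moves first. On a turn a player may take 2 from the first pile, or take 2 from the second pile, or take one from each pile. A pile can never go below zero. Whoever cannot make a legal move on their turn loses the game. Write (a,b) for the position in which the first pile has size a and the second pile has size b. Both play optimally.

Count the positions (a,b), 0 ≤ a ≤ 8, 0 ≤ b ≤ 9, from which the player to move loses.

46

Positions with no move are L. A position that does have a move is losing for the player to move precisely when every available move leads to a winning position for the opponent. Fill in the labels:
Every move lowers a or b (never raises either), so fill the grid row by row in increasing a, and left to right within a row: each cell's successors are then already labelled.
      b=0  b=1  b=2  b=3  b=4  b=5  b=6  b=7  b=8  b=9
a=0:    L    L    W    W    L    L    W    W    L    L
a=1:    L    W    W    L    L    W    W    L    L    W
a=2:    W    W    L    L    W    W    L    L    W    W
a=3:    W    L    L    W    W    L    L    W    W    L
a=4:    L    L    W    W    L    L    W    W    L    L
a=5:    L    W    W    L    L    W    W    L    L    W
a=6:    W    W    L    L    W    W    L    L    W    W
a=7:    W    L    L    W    W    L    L    W    W    L
a=8:    L    L    W    W    L    L    W    W    L    L
Cells with no legal move (terminal, hence L): (0,0), (0,1), (1,0).
The remaining L cells, each justified by listing all of its moves:
(0,4): L (sole option (0,2)(W) is W)
(0,5): L (sole option (0,3)(W) is W)
(0,8): L (sole option (0,6)(W) is W)
(0,9): L (sole option (0,7)(W) is W)
(1,3): L (options (1,1)(W), (0,2)(W) are all W)
(1,4): L (options (1,2)(W), (0,3)(W) are all W)
(1,7): L (options (1,5)(W), (0,6)(W) are all W)
(1,8): L (options (1,6)(W), (0,7)(W) are all W)
(2,2): L (options (0,2)(W), (2,0)(W), (1,1)(W) are all W)
(2,3): L (options (0,3)(W), (2,1)(W), (1,2)(W) are all W)
(2,6): L (options (0,6)(W), (2,4)(W), (1,5)(W) are all W)
(2,7): L (options (0,7)(W), (2,5)(W), (1,6)(W) are all W)
(3,1): L (options (1,1)(W), (2,0)(W) are all W)
(3,2): L (options (1,2)(W), (3,0)(W), (2,1)(W) are all W)
(3,5): L (options (1,5)(W), (3,3)(W), (2,4)(W) are all W)
(3,6): L (options (1,6)(W), (3,4)(W), (2,5)(W) are all W)
(3,9): L (options (1,9)(W), (3,7)(W), (2,8)(W) are all W)
(4,0): L (sole option (2,0)(W) is W)
(4,1): L (options (2,1)(W), (3,0)(W) are all W)
(4,4): L (options (2,4)(W), (4,2)(W), (3,3)(W) are all W)
(4,5): L (options (2,5)(W), (4,3)(W), (3,4)(W) are all W)
(4,8): L (options (2,8)(W), (4,6)(W), (3,7)(W) are all W)
(4,9): L (options (2,9)(W), (4,7)(W), (3,8)(W) are all W)
(5,0): L (sole option (3,0)(W) is W)
(5,3): L (options (3,3)(W), (5,1)(W), (4,2)(W) are all W)
(5,4): L (options (3,4)(W), (5,2)(W), (4,3)(W) are all W)
(5,7): L (options (3,7)(W), (5,5)(W), (4,6)(W) are all W)
(5,8): L (options (3,8)(W), (5,6)(W), (4,7)(W) are all W)
(6,2): L (options (4,2)(W), (6,0)(W), (5,1)(W) are all W)
(6,3): L (options (4,3)(W), (6,1)(W), (5,2)(W) are all W)
(6,6): L (options (4,6)(W), (6,4)(W), (5,5)(W) are all W)
(6,7): L (options (4,7)(W), (6,5)(W), (5,6)(W) are all W)
(7,1): L (options (5,1)(W), (6,0)(W) are all W)
(7,2): L (options (5,2)(W), (7,0)(W), (6,1)(W) are all W)
(7,5): L (options (5,5)(W), (7,3)(W), (6,4)(W) are all W)
(7,6): L (options (5,6)(W), (7,4)(W), (6,5)(W) are all W)
(7,9): L (options (5,9)(W), (7,7)(W), (6,8)(W) are all W)
(8,0): L (sole option (6,0)(W) is W)
(8,1): L (options (6,1)(W), (7,0)(W) are all W)
(8,4): L (options (6,4)(W), (8,2)(W), (7,3)(W) are all W)
(8,5): L (options (6,5)(W), (8,3)(W), (7,4)(W) are all W)
(8,8): L (options (6,8)(W), (8,6)(W), (7,7)(W) are all W)
(8,9): L (options (6,9)(W), (8,7)(W), (7,8)(W) are all W)
Every other cell has at least one move into one of the L cells above, so it is W.
L cells per row: a=0: 6, a=1: 5, a=2: 4, a=3: 5, a=4: 6, a=5: 5, a=6: 4, a=7: 5, a=8: 6; total 46.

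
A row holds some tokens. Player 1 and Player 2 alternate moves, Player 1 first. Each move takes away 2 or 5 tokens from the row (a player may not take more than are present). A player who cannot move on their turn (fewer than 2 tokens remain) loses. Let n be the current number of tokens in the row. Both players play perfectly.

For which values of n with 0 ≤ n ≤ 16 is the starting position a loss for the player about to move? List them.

Work bottom-up. With no move the player to move loses. Otherwise the position is W if at least one move leads to an L position for the opponent, and L if every move leads to a W.
n=0: no move → L
n=1: no move → L
n=2: can move to 0, which is L ⇒ W
n=3: can move to 1, which is L ⇒ W
n=4: the only move is to 2(W), a W ⇒ L
n=5: can move to 0, which is L ⇒ W
n=6: can move to 4, which is L ⇒ W
n=7: moves to 5(W), 2(W); every one is W ⇒ L
n=8: moves to 6(W), 3(W); every one is W ⇒ L
n=9: can move to 7, which is L ⇒ W
n=10: can move to 8, which is L ⇒ W
n=11: moves to 9(W), 6(W); every one is W ⇒ L
n=12: can move to 7, which is L ⇒ W
n=13: can move to 11, which is L ⇒ W
n=14: moves to 12(W), 9(W); every one is W ⇒ L
n=15: moves to 13(W), 10(W); every one is W ⇒ L
n=16: can move to 14, which is L ⇒ W
Reading off the rows marked L gives the requested list; there are 8 such values of n.

0, 1, 4, 7, 8, 11, 14, 15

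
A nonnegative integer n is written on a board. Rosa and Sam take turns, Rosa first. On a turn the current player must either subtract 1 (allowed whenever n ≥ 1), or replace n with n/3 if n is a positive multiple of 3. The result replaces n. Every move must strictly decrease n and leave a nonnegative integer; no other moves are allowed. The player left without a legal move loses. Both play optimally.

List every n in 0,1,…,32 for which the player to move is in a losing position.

0, 2, 4, 7, 9, 11, 13, 15, 17, 19, 22, 24, 26, 28, 30, 32

Build the W/L table. Terminal = L. A non-terminal position is W if it has a move to some L; otherwise it is L.
n=0: no move → L
n=1: →0(L), so W
n=2: →1(W) only, which is W, so L
n=3: →2(L), so W
n=4: →3(W) only, which is W, so L
n=5: →4(L), so W
n=6: →2(L), so W
n=7: →6(W) only, which is W, so L
n=8: →7(L), so W
n=9: →3(W), 8(W) — all W, so L
n=10: →9(L), so W
n=11: →10(W) only, which is W, so L
n=12: →4(L), so W
n=13: →12(W) only, which is W, so L
n=14: →13(L), so W
n=15: →5(W), 14(W) — all W, so L
n=16: →15(L), so W
n=17: →16(W) only, which is W, so L
n=18: →17(L), so W
n=19: →18(W) only, which is W, so L
n=20: →19(L), so W
n=21: →7(L), so W
n=22: →21(W) only, which is W, so L
n=23: →22(L), so W
n=24: →8(W), 23(W) — all W, so L
n=25: →24(L), so W
n=26: →25(W) only, which is W, so L
n=27: →9(L), so W
n=28: →27(W) only, which is W, so L
n=29: →28(L), so W
n=30: →10(W), 29(W) — all W, so L
n=31: →30(L), so W
n=32: →31(W) only, which is W, so L
Reading off the rows marked L gives the requested list; there are 16 such values of n.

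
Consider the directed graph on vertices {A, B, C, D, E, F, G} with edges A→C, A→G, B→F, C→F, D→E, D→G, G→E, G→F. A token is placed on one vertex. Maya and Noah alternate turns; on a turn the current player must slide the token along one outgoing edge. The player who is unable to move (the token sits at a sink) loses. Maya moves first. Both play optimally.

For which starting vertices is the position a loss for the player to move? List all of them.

Label each position W (a win for the player to move) or L (a loss). A position with no legal move is L; any other position is W exactly when some move reaches an L, and L when every move reaches a W.
Every edge goes from a vertex to one that appears earlier in the order E, F, G, D, B, C, A, so processing vertices in that order labels each vertex after all of its successors.
E: no outgoing edge → L
F: no outgoing edge → L
G: →F(L), so W
D: →E(L), so W
B: →F(L), so W
C: →F(L), so W
A: →C(W), G(W) — all W, so L
The losing starting vertices are exactly the entries labelled L in this table (3 of them).

A, E, F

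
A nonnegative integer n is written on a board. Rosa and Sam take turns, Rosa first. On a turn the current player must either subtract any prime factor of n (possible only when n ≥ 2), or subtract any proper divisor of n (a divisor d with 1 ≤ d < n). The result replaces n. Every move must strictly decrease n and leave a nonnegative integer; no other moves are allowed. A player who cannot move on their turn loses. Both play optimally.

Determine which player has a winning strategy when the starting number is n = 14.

Positions with no move are L. A position that does have a move is losing for the player to move precisely when every available move leads to a winning position for the opponent. Fill in the labels:
n=0: no move → L
n=1: no move → L
n=2: →0(L), so W
n=3: →0(L), so W
n=4: →2(W), 3(W) — all W, so L
n=5: →0(L), so W
n=6: →4(L), so W
n=7: →0(L), so W
n=8: →4(L), so W
n=9: →6(W), 8(W) — all W, so L
n=10: →9(L), so W
n=11: →0(L), so W
n=12: →9(L), so W
n=13: →0(L), so W
n=14: →7(W), 12(W), 13(W) — all W, so L
Every move from 14 reaches a W position, so the mover loses.

Sam wins.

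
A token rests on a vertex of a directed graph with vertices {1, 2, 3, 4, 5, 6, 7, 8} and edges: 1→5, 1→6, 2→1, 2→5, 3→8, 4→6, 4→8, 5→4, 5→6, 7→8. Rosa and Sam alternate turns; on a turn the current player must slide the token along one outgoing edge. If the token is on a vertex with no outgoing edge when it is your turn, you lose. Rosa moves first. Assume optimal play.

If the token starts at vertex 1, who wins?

Rosa wins.

Build the W/L table. Terminal = L. A non-terminal position is W if it has a move to some L; otherwise it is L.
Every edge goes from a vertex to one that appears earlier in the order 6, 8, 4, 3, 5, 7, 1, 2, so processing vertices in that order labels each vertex after all of its successors.
6: no outgoing edge → L
8: no outgoing edge → L
4: W (go to 8, an L position)
3: W (go to 8, an L position)
5: W (go to 6, an L position)
7: W (go to 8, an L position)
1: W (go to 6, an L position)
2: L (options 1(W), 5(W) are all W)
From 1 Rosa can move to 6, reaching an L position.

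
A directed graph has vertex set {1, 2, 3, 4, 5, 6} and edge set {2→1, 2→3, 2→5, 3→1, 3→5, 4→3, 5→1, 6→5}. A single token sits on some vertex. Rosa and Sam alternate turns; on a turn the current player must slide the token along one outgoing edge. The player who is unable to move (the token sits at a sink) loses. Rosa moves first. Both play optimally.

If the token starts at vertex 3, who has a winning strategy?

Build the W/L table. Terminal = L. A non-terminal position is W if it has a move to some L; otherwise it is L.
Every edge goes from a vertex to one that appears earlier in the order 1, 5, 3, 2, 4, 6, so processing vertices in that order labels each vertex after all of its successors.
1: no outgoing edge → L
5: can move to 1, which is L ⇒ W
3: can move to 1, which is L ⇒ W
2: can move to 1, which is L ⇒ W
4: the only move is to 3(W), a W ⇒ L
6: the only move is to 5(W), a W ⇒ L
The starting position 3 is W: Rosa should move to 1, handing over an L position.

Rosa wins.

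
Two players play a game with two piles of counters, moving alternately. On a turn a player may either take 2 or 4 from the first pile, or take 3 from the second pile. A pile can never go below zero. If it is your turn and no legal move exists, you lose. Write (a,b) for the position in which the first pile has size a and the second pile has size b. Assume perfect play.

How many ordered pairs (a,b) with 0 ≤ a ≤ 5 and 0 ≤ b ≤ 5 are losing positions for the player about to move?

Build the W/L table. Terminal = L. A non-terminal position is W if it has a move to some L; otherwise it is L.
Every move lowers a or b (never raises either), so fill the grid row by row in increasing a, and left to right within a row: each cell's successors are then already labelled.
      b=0  b=1  b=2  b=3  b=4  b=5
a=0:    L    L    L    W    W    W
a=1:    L    L    L    W    W    W
a=2:    W    W    W    L    L    L
a=3:    W    W    W    L    L    L
a=4:    W    W    W    W    W    W
a=5:    W    W    W    W    W    W
Cells with no legal move (terminal, hence L): (0,0), (0,1), (0,2), (1,0), (1,1), (1,2).
The remaining L cells, each justified by listing all of its moves:
(2,3): only reaches (0,3)(W), (2,0)(W), all W → L
(2,4): only reaches (0,4)(W), (2,1)(W), all W → L
(2,5): only reaches (0,5)(W), (2,2)(W), all W → L
(3,3): only reaches (1,3)(W), (3,0)(W), all W → L
(3,4): only reaches (1,4)(W), (3,1)(W), all W → L
(3,5): only reaches (1,5)(W), (3,2)(W), all W → L
Every other cell has at least one move into one of the L cells above, so it is W.
L cells per row: a=0: 3, a=1: 3, a=2: 3, a=3: 3, a=4: 0, a=5: 0; total 12.

12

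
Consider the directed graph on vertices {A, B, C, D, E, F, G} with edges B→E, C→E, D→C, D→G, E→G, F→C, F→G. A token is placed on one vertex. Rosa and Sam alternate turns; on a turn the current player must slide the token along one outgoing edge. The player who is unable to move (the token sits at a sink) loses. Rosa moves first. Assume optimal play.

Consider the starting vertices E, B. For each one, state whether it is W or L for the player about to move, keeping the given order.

E: W, B: L

Compute win/loss labels from the base case upward. A position with no move is L. Any other position is W if it can reach an L in one move, else L.
Every edge goes from a vertex to one that appears earlier in the order G, A, E, C, D, F, B, so processing vertices in that order labels each vertex after all of its successors.
G: no outgoing edge → L
A: no outgoing edge → L
E: can move to G, which is L ⇒ W
C: the only move is to E(W), a W ⇒ L
D: can move to C, which is L ⇒ W
F: can move to C, which is L ⇒ W
B: the only move is to E(W), a W ⇒ L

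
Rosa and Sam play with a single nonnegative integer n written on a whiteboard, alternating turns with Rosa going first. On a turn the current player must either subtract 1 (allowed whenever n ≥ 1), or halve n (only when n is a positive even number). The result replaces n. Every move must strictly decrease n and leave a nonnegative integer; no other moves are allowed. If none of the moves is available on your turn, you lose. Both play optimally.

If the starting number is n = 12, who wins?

Build the W/L table. Terminal = L. A non-terminal position is W if it has a move to some L; otherwise it is L.
n=0: no move → L
n=1: can move to 0, which is L ⇒ W
n=2: the only move is to 1(W), a W ⇒ L
n=3: can move to 2, which is L ⇒ W
n=4: can move to 2, which is L ⇒ W
n=5: the only move is to 4(W), a W ⇒ L
n=6: can move to 5, which is L ⇒ W
n=7: the only move is to 6(W), a W ⇒ L
n=8: can move to 7, which is L ⇒ W
n=9: the only move is to 8(W), a W ⇒ L
n=10: can move to 5, which is L ⇒ W
n=11: the only move is to 10(W), a W ⇒ L
n=12: can move to 11, which is L ⇒ W
The starting position 12 is W: Rosa should move to 11, handing over an L position.

Rosa wins.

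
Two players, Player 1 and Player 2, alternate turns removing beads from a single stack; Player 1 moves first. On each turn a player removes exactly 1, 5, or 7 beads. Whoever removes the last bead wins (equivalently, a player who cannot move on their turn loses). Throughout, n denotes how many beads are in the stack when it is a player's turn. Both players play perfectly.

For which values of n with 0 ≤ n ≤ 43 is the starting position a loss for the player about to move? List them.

Classify positions by backward induction: terminal positions (no move available) are L. From any other position, the mover wins iff some move reaches an L.
n=0: no move → L
n=1: can move to 0, which is L ⇒ W
n=2: the only move is to 1(W), a W ⇒ L
n=3: can move to 2, which is L ⇒ W
n=4: the only move is to 3(W), a W ⇒ L
n=5: can move to 4, which is L ⇒ W
n=6: moves to 5(W), 1(W); every one is W ⇒ L
n=7: can move to 6, which is L ⇒ W
n=8: moves to 7(W), 3(W), 1(W); every one is W ⇒ L
n=9: can move to 8, which is L ⇒ W
n=10: moves to 9(W), 5(W), 3(W); every one is W ⇒ L
n=11: can move to 10, which is L ⇒ W
n=12: moves to 11(W), 7(W), 5(W); every one is W ⇒ L
n=13: can move to 12, which is L ⇒ W
n=14: moves to 13(W), 9(W), 7(W); every one is W ⇒ L
n=15: can move to 14, which is L ⇒ W
n=16: moves to 15(W), 11(W), 9(W); every one is W ⇒ L
n=17: can move to 16, which is L ⇒ W
n=18: moves to 17(W), 13(W), 11(W); every one is W ⇒ L
n=19: can move to 18, which is L ⇒ W
n=20: moves to 19(W), 15(W), 13(W); every one is W ⇒ L
n=21: can move to 20, which is L ⇒ W
n=22: moves to 21(W), 17(W), 15(W); every one is W ⇒ L
n=23: can move to 22, which is L ⇒ W
n=24: moves to 23(W), 19(W), 17(W); every one is W ⇒ L
n=25: can move to 24, which is L ⇒ W
n=26: moves to 25(W), 21(W), 19(W); every one is W ⇒ L
n=27: can move to 26, which is L ⇒ W
n=28: moves to 27(W), 23(W), 21(W); every one is W ⇒ L
n=29: can move to 28, which is L ⇒ W
n=30: moves to 29(W), 25(W), 23(W); every one is W ⇒ L
n=31: can move to 30, which is L ⇒ W
n=32: moves to 31(W), 27(W), 25(W); every one is W ⇒ L
n=33: can move to 32, which is L ⇒ W
n=34: moves to 33(W), 29(W), 27(W); every one is W ⇒ L
n=35: can move to 34, which is L ⇒ W
n=36: moves to 35(W), 31(W), 29(W); every one is W ⇒ L
n=37: can move to 36, which is L ⇒ W
n=38: moves to 37(W), 33(W), 31(W); every one is W ⇒ L
n=39: can move to 38, which is L ⇒ W
n=40: moves to 39(W), 35(W), 33(W); every one is W ⇒ L
n=41: can move to 40, which is L ⇒ W
n=42: moves to 41(W), 37(W), 35(W); every one is W ⇒ L
n=43: can move to 42, which is L ⇒ W
Reading off the rows marked L gives the requested list; there are 22 such values of n.

0, 2, 4, 6, 8, 10, 12, 14, 16, 18, 20, 22, 24, 26, 28, 30, 32, 34, 36, 38, 40, 42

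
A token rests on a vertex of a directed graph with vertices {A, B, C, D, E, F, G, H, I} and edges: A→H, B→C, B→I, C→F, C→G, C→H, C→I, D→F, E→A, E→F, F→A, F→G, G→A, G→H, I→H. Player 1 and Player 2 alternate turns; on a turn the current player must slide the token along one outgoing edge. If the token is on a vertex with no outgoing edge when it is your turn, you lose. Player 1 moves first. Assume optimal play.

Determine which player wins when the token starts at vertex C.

Classify positions by backward induction: terminal positions (no move available) are L. From any other position, the mover wins iff some move reaches an L.
Every edge goes from a vertex to one that appears earlier in the order H, A, G, F, I, D, C, B, E, so processing vertices in that order labels each vertex after all of its successors.
H: no outgoing edge → L
A: W (go to H, an L position)
G: W (go to H, an L position)
F: L (options G(W), A(W) are all W)
I: W (go to H, an L position)
D: W (go to F, an L position)
C: W (go to F, an L position)
B: L (options C(W), I(W) are all W)
E: W (go to F, an L position)
From C Player 1 can move to F, reaching an L position.

Player 1 wins.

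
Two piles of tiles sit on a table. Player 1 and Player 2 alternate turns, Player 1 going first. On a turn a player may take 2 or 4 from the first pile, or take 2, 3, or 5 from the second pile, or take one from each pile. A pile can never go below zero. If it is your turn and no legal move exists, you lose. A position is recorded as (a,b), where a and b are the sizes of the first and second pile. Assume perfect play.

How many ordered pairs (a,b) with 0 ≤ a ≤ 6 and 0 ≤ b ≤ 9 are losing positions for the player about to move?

Positions with no move are L. A position that does have a move is losing for the player to move precisely when every available move leads to a winning position for the opponent. Fill in the labels:
Every move lowers a or b (never raises either), so fill the grid row by row in increasing a, and left to right within a row: each cell's successors are then already labelled.
      b=0  b=1  b=2  b=3  b=4  b=5  b=6  b=7  b=8  b=9
a=0:    L    L    W    W    W    W    W    L    L    W
a=1:    L    W    W    W    L    W    W    W    W    W
a=2:    W    W    L    L    W    W    W    W    W    L
a=3:    W    L    L    W    W    W    W    W    L    L
a=4:    W    W    W    W    L    L    W    W    W    W
a=5:    W    W    W    L    W    W    W    L    W    W
a=6:    L    L    W    W    W    W    W    L    W    W
Cells with no legal move (terminal, hence L): (0,0), (0,1), (1,0).
The remaining L cells, each justified by listing all of its moves:
(0,7): →(0,5)(W), (0,4)(W), (0,2)(W) — all W, so L
(0,8): →(0,6)(W), (0,5)(W), (0,3)(W) — all W, so L
(1,4): →(1,2)(W), (1,1)(W), (0,3)(W) — all W, so L
(2,2): →(0,2)(W), (2,0)(W), (1,1)(W) — all W, so L
(2,3): →(0,3)(W), (2,1)(W), (2,0)(W), (1,2)(W) — all W, so L
(2,9): →(0,9)(W), (2,7)(W), (2,6)(W), (2,4)(W), (1,8)(W) — all W, so L
(3,1): →(1,1)(W), (2,0)(W) — all W, so L
(3,2): →(1,2)(W), (3,0)(W), (2,1)(W) — all W, so L
(3,8): →(1,8)(W), (3,6)(W), (3,5)(W), (3,3)(W), (2,7)(W) — all W, so L
(3,9): →(1,9)(W), (3,7)(W), (3,6)(W), (3,4)(W), (2,8)(W) — all W, so L
(4,4): →(2,4)(W), (0,4)(W), (4,2)(W), (4,1)(W), (3,3)(W) — all W, so L
(4,5): →(2,5)(W), (0,5)(W), (4,3)(W), (4,2)(W), (4,0)(W), (3,4)(W) — all W, so L
(5,3): →(3,3)(W), (1,3)(W), (5,1)(W), (5,0)(W), (4,2)(W) — all W, so L
(5,7): →(3,7)(W), (1,7)(W), (5,5)(W), (5,4)(W), (5,2)(W), (4,6)(W) — all W, so L
(6,0): →(4,0)(W), (2,0)(W) — all W, so L
(6,1): →(4,1)(W), (2,1)(W), (5,0)(W) — all W, so L
(6,7): →(4,7)(W), (2,7)(W), (6,5)(W), (6,4)(W), (6,2)(W), (5,6)(W) — all W, so L
Every other cell has at least one move into one of the L cells above, so it is W.
L cells per row: a=0: 4, a=1: 2, a=2: 3, a=3: 4, a=4: 2, a=5: 2, a=6: 3; total 20.

20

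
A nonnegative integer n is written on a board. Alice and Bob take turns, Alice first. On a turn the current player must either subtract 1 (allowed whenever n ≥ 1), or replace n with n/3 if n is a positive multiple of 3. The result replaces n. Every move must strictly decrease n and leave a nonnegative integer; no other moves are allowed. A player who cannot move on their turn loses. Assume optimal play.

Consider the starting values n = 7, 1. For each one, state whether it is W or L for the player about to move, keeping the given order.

Work bottom-up. With no move the player to move loses. Otherwise the position is W if at least one move leads to an L position for the opponent, and L if every move leads to a W.
n=0: no move → L
n=1: →0(L), so W
n=2: →1(W) only, which is W, so L
n=3: →2(L), so W
n=4: →3(W) only, which is W, so L
n=5: →4(L), so W
n=6: →2(L), so W
n=7: →6(W) only, which is W, so L

7: L, 1: W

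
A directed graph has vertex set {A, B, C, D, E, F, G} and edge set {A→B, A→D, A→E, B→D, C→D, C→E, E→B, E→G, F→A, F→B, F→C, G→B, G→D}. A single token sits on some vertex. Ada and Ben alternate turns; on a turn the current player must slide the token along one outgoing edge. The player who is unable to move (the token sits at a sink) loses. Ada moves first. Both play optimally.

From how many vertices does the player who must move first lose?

Positions with no move are L. A position that does have a move is losing for the player to move precisely when every available move leads to a winning position for the opponent. Fill in the labels:
Every edge goes from a vertex to one that appears earlier in the order D, B, G, E, A, C, F, so processing vertices in that order labels each vertex after all of its successors.
D: no outgoing edge → L
B: can move to D, which is L ⇒ W
G: can move to D, which is L ⇒ W
E: moves to G(W), B(W); every one is W ⇒ L
A: can move to E, which is L ⇒ W
C: can move to E, which is L ⇒ W
F: moves to C(W), A(W), B(W); every one is W ⇒ L
The L vertices are D, E, F; that is 3 in all.

3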